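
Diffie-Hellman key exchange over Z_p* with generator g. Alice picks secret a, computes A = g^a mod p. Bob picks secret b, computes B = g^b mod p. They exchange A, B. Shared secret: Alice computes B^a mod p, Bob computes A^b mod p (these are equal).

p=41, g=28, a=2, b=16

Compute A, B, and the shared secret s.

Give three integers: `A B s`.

Answer: 5 18 37

Derivation:
A = 28^2 mod 41  (bits of 2 = 10)
  bit 0 = 1: r = r^2 * 28 mod 41 = 1^2 * 28 = 1*28 = 28
  bit 1 = 0: r = r^2 mod 41 = 28^2 = 5
  -> A = 5
B = 28^16 mod 41  (bits of 16 = 10000)
  bit 0 = 1: r = r^2 * 28 mod 41 = 1^2 * 28 = 1*28 = 28
  bit 1 = 0: r = r^2 mod 41 = 28^2 = 5
  bit 2 = 0: r = r^2 mod 41 = 5^2 = 25
  bit 3 = 0: r = r^2 mod 41 = 25^2 = 10
  bit 4 = 0: r = r^2 mod 41 = 10^2 = 18
  -> B = 18
s = B^a = 18^2 mod 41  (bits of 2 = 10)
  bit 0 = 1: r = r^2 * 18 mod 41 = 1^2 * 18 = 1*18 = 18
  bit 1 = 0: r = r^2 mod 41 = 18^2 = 37
  -> s = B^a = 37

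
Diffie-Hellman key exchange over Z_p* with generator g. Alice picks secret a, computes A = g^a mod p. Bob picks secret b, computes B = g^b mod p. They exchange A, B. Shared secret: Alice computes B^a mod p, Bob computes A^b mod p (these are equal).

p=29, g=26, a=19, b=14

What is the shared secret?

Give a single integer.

A = 26^19 mod 29  (bits of 19 = 10011)
  bit 0 = 1: r = r^2 * 26 mod 29 = 1^2 * 26 = 1*26 = 26
  bit 1 = 0: r = r^2 mod 29 = 26^2 = 9
  bit 2 = 0: r = r^2 mod 29 = 9^2 = 23
  bit 3 = 1: r = r^2 * 26 mod 29 = 23^2 * 26 = 7*26 = 8
  bit 4 = 1: r = r^2 * 26 mod 29 = 8^2 * 26 = 6*26 = 11
  -> A = 11
B = 26^14 mod 29  (bits of 14 = 1110)
  bit 0 = 1: r = r^2 * 26 mod 29 = 1^2 * 26 = 1*26 = 26
  bit 1 = 1: r = r^2 * 26 mod 29 = 26^2 * 26 = 9*26 = 2
  bit 2 = 1: r = r^2 * 26 mod 29 = 2^2 * 26 = 4*26 = 17
  bit 3 = 0: r = r^2 mod 29 = 17^2 = 28
  -> B = 28
s = B^a = 28^19 mod 29  (bits of 19 = 10011)
  bit 0 = 1: r = r^2 * 28 mod 29 = 1^2 * 28 = 1*28 = 28
  bit 1 = 0: r = r^2 mod 29 = 28^2 = 1
  bit 2 = 0: r = r^2 mod 29 = 1^2 = 1
  bit 3 = 1: r = r^2 * 28 mod 29 = 1^2 * 28 = 1*28 = 28
  bit 4 = 1: r = r^2 * 28 mod 29 = 28^2 * 28 = 1*28 = 28
  -> s = B^a = 28

Answer: 28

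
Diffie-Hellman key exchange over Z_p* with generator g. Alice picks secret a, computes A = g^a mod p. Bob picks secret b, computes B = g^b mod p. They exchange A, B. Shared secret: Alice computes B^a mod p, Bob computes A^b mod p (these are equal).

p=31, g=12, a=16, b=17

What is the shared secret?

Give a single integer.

Answer: 20

Derivation:
A = 12^16 mod 31  (bits of 16 = 10000)
  bit 0 = 1: r = r^2 * 12 mod 31 = 1^2 * 12 = 1*12 = 12
  bit 1 = 0: r = r^2 mod 31 = 12^2 = 20
  bit 2 = 0: r = r^2 mod 31 = 20^2 = 28
  bit 3 = 0: r = r^2 mod 31 = 28^2 = 9
  bit 4 = 0: r = r^2 mod 31 = 9^2 = 19
  -> A = 19
B = 12^17 mod 31  (bits of 17 = 10001)
  bit 0 = 1: r = r^2 * 12 mod 31 = 1^2 * 12 = 1*12 = 12
  bit 1 = 0: r = r^2 mod 31 = 12^2 = 20
  bit 2 = 0: r = r^2 mod 31 = 20^2 = 28
  bit 3 = 0: r = r^2 mod 31 = 28^2 = 9
  bit 4 = 1: r = r^2 * 12 mod 31 = 9^2 * 12 = 19*12 = 11
  -> B = 11
s = B^a = 11^16 mod 31  (bits of 16 = 10000)
  bit 0 = 1: r = r^2 * 11 mod 31 = 1^2 * 11 = 1*11 = 11
  bit 1 = 0: r = r^2 mod 31 = 11^2 = 28
  bit 2 = 0: r = r^2 mod 31 = 28^2 = 9
  bit 3 = 0: r = r^2 mod 31 = 9^2 = 19
  bit 4 = 0: r = r^2 mod 31 = 19^2 = 20
  -> s = B^a = 20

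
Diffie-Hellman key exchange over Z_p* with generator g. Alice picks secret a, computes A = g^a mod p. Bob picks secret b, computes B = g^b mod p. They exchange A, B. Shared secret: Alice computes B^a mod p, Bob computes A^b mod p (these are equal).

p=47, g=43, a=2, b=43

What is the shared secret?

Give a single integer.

A = 43^2 mod 47  (bits of 2 = 10)
  bit 0 = 1: r = r^2 * 43 mod 47 = 1^2 * 43 = 1*43 = 43
  bit 1 = 0: r = r^2 mod 47 = 43^2 = 16
  -> A = 16
B = 43^43 mod 47  (bits of 43 = 101011)
  bit 0 = 1: r = r^2 * 43 mod 47 = 1^2 * 43 = 1*43 = 43
  bit 1 = 0: r = r^2 mod 47 = 43^2 = 16
  bit 2 = 1: r = r^2 * 43 mod 47 = 16^2 * 43 = 21*43 = 10
  bit 3 = 0: r = r^2 mod 47 = 10^2 = 6
  bit 4 = 1: r = r^2 * 43 mod 47 = 6^2 * 43 = 36*43 = 44
  bit 5 = 1: r = r^2 * 43 mod 47 = 44^2 * 43 = 9*43 = 11
  -> B = 11
s = B^a = 11^2 mod 47  (bits of 2 = 10)
  bit 0 = 1: r = r^2 * 11 mod 47 = 1^2 * 11 = 1*11 = 11
  bit 1 = 0: r = r^2 mod 47 = 11^2 = 27
  -> s = B^a = 27

Answer: 27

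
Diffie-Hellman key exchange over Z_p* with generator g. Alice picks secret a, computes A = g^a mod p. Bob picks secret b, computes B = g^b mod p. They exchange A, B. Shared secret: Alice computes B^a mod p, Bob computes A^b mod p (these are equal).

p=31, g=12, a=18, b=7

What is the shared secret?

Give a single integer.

A = 12^18 mod 31  (bits of 18 = 10010)
  bit 0 = 1: r = r^2 * 12 mod 31 = 1^2 * 12 = 1*12 = 12
  bit 1 = 0: r = r^2 mod 31 = 12^2 = 20
  bit 2 = 0: r = r^2 mod 31 = 20^2 = 28
  bit 3 = 1: r = r^2 * 12 mod 31 = 28^2 * 12 = 9*12 = 15
  bit 4 = 0: r = r^2 mod 31 = 15^2 = 8
  -> A = 8
B = 12^7 mod 31  (bits of 7 = 111)
  bit 0 = 1: r = r^2 * 12 mod 31 = 1^2 * 12 = 1*12 = 12
  bit 1 = 1: r = r^2 * 12 mod 31 = 12^2 * 12 = 20*12 = 23
  bit 2 = 1: r = r^2 * 12 mod 31 = 23^2 * 12 = 2*12 = 24
  -> B = 24
s = B^a = 24^18 mod 31  (bits of 18 = 10010)
  bit 0 = 1: r = r^2 * 24 mod 31 = 1^2 * 24 = 1*24 = 24
  bit 1 = 0: r = r^2 mod 31 = 24^2 = 18
  bit 2 = 0: r = r^2 mod 31 = 18^2 = 14
  bit 3 = 1: r = r^2 * 24 mod 31 = 14^2 * 24 = 10*24 = 23
  bit 4 = 0: r = r^2 mod 31 = 23^2 = 2
  -> s = B^a = 2

Answer: 2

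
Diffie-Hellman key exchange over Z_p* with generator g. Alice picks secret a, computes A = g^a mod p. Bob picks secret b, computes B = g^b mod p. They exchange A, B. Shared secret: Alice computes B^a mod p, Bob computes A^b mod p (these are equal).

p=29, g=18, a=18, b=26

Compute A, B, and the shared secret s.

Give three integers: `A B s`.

A = 18^18 mod 29  (bits of 18 = 10010)
  bit 0 = 1: r = r^2 * 18 mod 29 = 1^2 * 18 = 1*18 = 18
  bit 1 = 0: r = r^2 mod 29 = 18^2 = 5
  bit 2 = 0: r = r^2 mod 29 = 5^2 = 25
  bit 3 = 1: r = r^2 * 18 mod 29 = 25^2 * 18 = 16*18 = 27
  bit 4 = 0: r = r^2 mod 29 = 27^2 = 4
  -> A = 4
B = 18^26 mod 29  (bits of 26 = 11010)
  bit 0 = 1: r = r^2 * 18 mod 29 = 1^2 * 18 = 1*18 = 18
  bit 1 = 1: r = r^2 * 18 mod 29 = 18^2 * 18 = 5*18 = 3
  bit 2 = 0: r = r^2 mod 29 = 3^2 = 9
  bit 3 = 1: r = r^2 * 18 mod 29 = 9^2 * 18 = 23*18 = 8
  bit 4 = 0: r = r^2 mod 29 = 8^2 = 6
  -> B = 6
s = B^a = 6^18 mod 29  (bits of 18 = 10010)
  bit 0 = 1: r = r^2 * 6 mod 29 = 1^2 * 6 = 1*6 = 6
  bit 1 = 0: r = r^2 mod 29 = 6^2 = 7
  bit 2 = 0: r = r^2 mod 29 = 7^2 = 20
  bit 3 = 1: r = r^2 * 6 mod 29 = 20^2 * 6 = 23*6 = 22
  bit 4 = 0: r = r^2 mod 29 = 22^2 = 20
  -> s = B^a = 20

Answer: 4 6 20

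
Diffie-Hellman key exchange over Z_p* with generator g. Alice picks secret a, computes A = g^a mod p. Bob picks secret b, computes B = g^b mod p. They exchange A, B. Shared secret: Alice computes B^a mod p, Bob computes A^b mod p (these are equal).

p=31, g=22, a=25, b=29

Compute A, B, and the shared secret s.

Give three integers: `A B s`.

Answer: 26 24 6

Derivation:
A = 22^25 mod 31  (bits of 25 = 11001)
  bit 0 = 1: r = r^2 * 22 mod 31 = 1^2 * 22 = 1*22 = 22
  bit 1 = 1: r = r^2 * 22 mod 31 = 22^2 * 22 = 19*22 = 15
  bit 2 = 0: r = r^2 mod 31 = 15^2 = 8
  bit 3 = 0: r = r^2 mod 31 = 8^2 = 2
  bit 4 = 1: r = r^2 * 22 mod 31 = 2^2 * 22 = 4*22 = 26
  -> A = 26
B = 22^29 mod 31  (bits of 29 = 11101)
  bit 0 = 1: r = r^2 * 22 mod 31 = 1^2 * 22 = 1*22 = 22
  bit 1 = 1: r = r^2 * 22 mod 31 = 22^2 * 22 = 19*22 = 15
  bit 2 = 1: r = r^2 * 22 mod 31 = 15^2 * 22 = 8*22 = 21
  bit 3 = 0: r = r^2 mod 31 = 21^2 = 7
  bit 4 = 1: r = r^2 * 22 mod 31 = 7^2 * 22 = 18*22 = 24
  -> B = 24
s = B^a = 24^25 mod 31  (bits of 25 = 11001)
  bit 0 = 1: r = r^2 * 24 mod 31 = 1^2 * 24 = 1*24 = 24
  bit 1 = 1: r = r^2 * 24 mod 31 = 24^2 * 24 = 18*24 = 29
  bit 2 = 0: r = r^2 mod 31 = 29^2 = 4
  bit 3 = 0: r = r^2 mod 31 = 4^2 = 16
  bit 4 = 1: r = r^2 * 24 mod 31 = 16^2 * 24 = 8*24 = 6
  -> s = B^a = 6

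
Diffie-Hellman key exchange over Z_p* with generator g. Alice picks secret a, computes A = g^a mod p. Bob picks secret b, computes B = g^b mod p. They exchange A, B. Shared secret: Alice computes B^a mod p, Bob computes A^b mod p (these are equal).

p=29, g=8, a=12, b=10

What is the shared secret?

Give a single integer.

A = 8^12 mod 29  (bits of 12 = 1100)
  bit 0 = 1: r = r^2 * 8 mod 29 = 1^2 * 8 = 1*8 = 8
  bit 1 = 1: r = r^2 * 8 mod 29 = 8^2 * 8 = 6*8 = 19
  bit 2 = 0: r = r^2 mod 29 = 19^2 = 13
  bit 3 = 0: r = r^2 mod 29 = 13^2 = 24
  -> A = 24
B = 8^10 mod 29  (bits of 10 = 1010)
  bit 0 = 1: r = r^2 * 8 mod 29 = 1^2 * 8 = 1*8 = 8
  bit 1 = 0: r = r^2 mod 29 = 8^2 = 6
  bit 2 = 1: r = r^2 * 8 mod 29 = 6^2 * 8 = 7*8 = 27
  bit 3 = 0: r = r^2 mod 29 = 27^2 = 4
  -> B = 4
s = B^a = 4^12 mod 29  (bits of 12 = 1100)
  bit 0 = 1: r = r^2 * 4 mod 29 = 1^2 * 4 = 1*4 = 4
  bit 1 = 1: r = r^2 * 4 mod 29 = 4^2 * 4 = 16*4 = 6
  bit 2 = 0: r = r^2 mod 29 = 6^2 = 7
  bit 3 = 0: r = r^2 mod 29 = 7^2 = 20
  -> s = B^a = 20

Answer: 20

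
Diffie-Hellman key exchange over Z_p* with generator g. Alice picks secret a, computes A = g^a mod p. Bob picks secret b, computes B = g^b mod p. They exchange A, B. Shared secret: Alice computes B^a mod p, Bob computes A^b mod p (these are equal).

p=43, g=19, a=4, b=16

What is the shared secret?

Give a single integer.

Answer: 24

Derivation:
A = 19^4 mod 43  (bits of 4 = 100)
  bit 0 = 1: r = r^2 * 19 mod 43 = 1^2 * 19 = 1*19 = 19
  bit 1 = 0: r = r^2 mod 43 = 19^2 = 17
  bit 2 = 0: r = r^2 mod 43 = 17^2 = 31
  -> A = 31
B = 19^16 mod 43  (bits of 16 = 10000)
  bit 0 = 1: r = r^2 * 19 mod 43 = 1^2 * 19 = 1*19 = 19
  bit 1 = 0: r = r^2 mod 43 = 19^2 = 17
  bit 2 = 0: r = r^2 mod 43 = 17^2 = 31
  bit 3 = 0: r = r^2 mod 43 = 31^2 = 15
  bit 4 = 0: r = r^2 mod 43 = 15^2 = 10
  -> B = 10
s = B^a = 10^4 mod 43  (bits of 4 = 100)
  bit 0 = 1: r = r^2 * 10 mod 43 = 1^2 * 10 = 1*10 = 10
  bit 1 = 0: r = r^2 mod 43 = 10^2 = 14
  bit 2 = 0: r = r^2 mod 43 = 14^2 = 24
  -> s = B^a = 24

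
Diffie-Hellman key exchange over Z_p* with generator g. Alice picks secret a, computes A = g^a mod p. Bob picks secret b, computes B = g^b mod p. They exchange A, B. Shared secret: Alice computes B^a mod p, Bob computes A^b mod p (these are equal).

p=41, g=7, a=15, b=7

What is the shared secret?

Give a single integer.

A = 7^15 mod 41  (bits of 15 = 1111)
  bit 0 = 1: r = r^2 * 7 mod 41 = 1^2 * 7 = 1*7 = 7
  bit 1 = 1: r = r^2 * 7 mod 41 = 7^2 * 7 = 8*7 = 15
  bit 2 = 1: r = r^2 * 7 mod 41 = 15^2 * 7 = 20*7 = 17
  bit 3 = 1: r = r^2 * 7 mod 41 = 17^2 * 7 = 2*7 = 14
  -> A = 14
B = 7^7 mod 41  (bits of 7 = 111)
  bit 0 = 1: r = r^2 * 7 mod 41 = 1^2 * 7 = 1*7 = 7
  bit 1 = 1: r = r^2 * 7 mod 41 = 7^2 * 7 = 8*7 = 15
  bit 2 = 1: r = r^2 * 7 mod 41 = 15^2 * 7 = 20*7 = 17
  -> B = 17
s = B^a = 17^15 mod 41  (bits of 15 = 1111)
  bit 0 = 1: r = r^2 * 17 mod 41 = 1^2 * 17 = 1*17 = 17
  bit 1 = 1: r = r^2 * 17 mod 41 = 17^2 * 17 = 2*17 = 34
  bit 2 = 1: r = r^2 * 17 mod 41 = 34^2 * 17 = 8*17 = 13
  bit 3 = 1: r = r^2 * 17 mod 41 = 13^2 * 17 = 5*17 = 3
  -> s = B^a = 3

Answer: 3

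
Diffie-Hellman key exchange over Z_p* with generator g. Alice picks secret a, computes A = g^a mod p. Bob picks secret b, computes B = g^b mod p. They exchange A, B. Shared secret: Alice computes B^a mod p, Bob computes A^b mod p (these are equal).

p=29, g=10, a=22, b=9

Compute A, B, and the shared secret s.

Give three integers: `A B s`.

Answer: 4 18 13

Derivation:
A = 10^22 mod 29  (bits of 22 = 10110)
  bit 0 = 1: r = r^2 * 10 mod 29 = 1^2 * 10 = 1*10 = 10
  bit 1 = 0: r = r^2 mod 29 = 10^2 = 13
  bit 2 = 1: r = r^2 * 10 mod 29 = 13^2 * 10 = 24*10 = 8
  bit 3 = 1: r = r^2 * 10 mod 29 = 8^2 * 10 = 6*10 = 2
  bit 4 = 0: r = r^2 mod 29 = 2^2 = 4
  -> A = 4
B = 10^9 mod 29  (bits of 9 = 1001)
  bit 0 = 1: r = r^2 * 10 mod 29 = 1^2 * 10 = 1*10 = 10
  bit 1 = 0: r = r^2 mod 29 = 10^2 = 13
  bit 2 = 0: r = r^2 mod 29 = 13^2 = 24
  bit 3 = 1: r = r^2 * 10 mod 29 = 24^2 * 10 = 25*10 = 18
  -> B = 18
s = B^a = 18^22 mod 29  (bits of 22 = 10110)
  bit 0 = 1: r = r^2 * 18 mod 29 = 1^2 * 18 = 1*18 = 18
  bit 1 = 0: r = r^2 mod 29 = 18^2 = 5
  bit 2 = 1: r = r^2 * 18 mod 29 = 5^2 * 18 = 25*18 = 15
  bit 3 = 1: r = r^2 * 18 mod 29 = 15^2 * 18 = 22*18 = 19
  bit 4 = 0: r = r^2 mod 29 = 19^2 = 13
  -> s = B^a = 13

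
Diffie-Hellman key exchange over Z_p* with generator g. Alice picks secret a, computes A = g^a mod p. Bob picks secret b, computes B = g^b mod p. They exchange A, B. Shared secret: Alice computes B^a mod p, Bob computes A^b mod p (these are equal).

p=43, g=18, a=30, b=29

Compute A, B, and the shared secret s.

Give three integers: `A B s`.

Answer: 11 3 11

Derivation:
A = 18^30 mod 43  (bits of 30 = 11110)
  bit 0 = 1: r = r^2 * 18 mod 43 = 1^2 * 18 = 1*18 = 18
  bit 1 = 1: r = r^2 * 18 mod 43 = 18^2 * 18 = 23*18 = 27
  bit 2 = 1: r = r^2 * 18 mod 43 = 27^2 * 18 = 41*18 = 7
  bit 3 = 1: r = r^2 * 18 mod 43 = 7^2 * 18 = 6*18 = 22
  bit 4 = 0: r = r^2 mod 43 = 22^2 = 11
  -> A = 11
B = 18^29 mod 43  (bits of 29 = 11101)
  bit 0 = 1: r = r^2 * 18 mod 43 = 1^2 * 18 = 1*18 = 18
  bit 1 = 1: r = r^2 * 18 mod 43 = 18^2 * 18 = 23*18 = 27
  bit 2 = 1: r = r^2 * 18 mod 43 = 27^2 * 18 = 41*18 = 7
  bit 3 = 0: r = r^2 mod 43 = 7^2 = 6
  bit 4 = 1: r = r^2 * 18 mod 43 = 6^2 * 18 = 36*18 = 3
  -> B = 3
s = B^a = 3^30 mod 43  (bits of 30 = 11110)
  bit 0 = 1: r = r^2 * 3 mod 43 = 1^2 * 3 = 1*3 = 3
  bit 1 = 1: r = r^2 * 3 mod 43 = 3^2 * 3 = 9*3 = 27
  bit 2 = 1: r = r^2 * 3 mod 43 = 27^2 * 3 = 41*3 = 37
  bit 3 = 1: r = r^2 * 3 mod 43 = 37^2 * 3 = 36*3 = 22
  bit 4 = 0: r = r^2 mod 43 = 22^2 = 11
  -> s = B^a = 11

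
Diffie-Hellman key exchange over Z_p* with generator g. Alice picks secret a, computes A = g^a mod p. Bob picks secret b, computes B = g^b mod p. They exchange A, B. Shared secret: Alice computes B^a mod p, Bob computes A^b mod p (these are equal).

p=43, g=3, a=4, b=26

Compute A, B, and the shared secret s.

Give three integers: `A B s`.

A = 3^4 mod 43  (bits of 4 = 100)
  bit 0 = 1: r = r^2 * 3 mod 43 = 1^2 * 3 = 1*3 = 3
  bit 1 = 0: r = r^2 mod 43 = 3^2 = 9
  bit 2 = 0: r = r^2 mod 43 = 9^2 = 38
  -> A = 38
B = 3^26 mod 43  (bits of 26 = 11010)
  bit 0 = 1: r = r^2 * 3 mod 43 = 1^2 * 3 = 1*3 = 3
  bit 1 = 1: r = r^2 * 3 mod 43 = 3^2 * 3 = 9*3 = 27
  bit 2 = 0: r = r^2 mod 43 = 27^2 = 41
  bit 3 = 1: r = r^2 * 3 mod 43 = 41^2 * 3 = 4*3 = 12
  bit 4 = 0: r = r^2 mod 43 = 12^2 = 15
  -> B = 15
s = B^a = 15^4 mod 43  (bits of 4 = 100)
  bit 0 = 1: r = r^2 * 15 mod 43 = 1^2 * 15 = 1*15 = 15
  bit 1 = 0: r = r^2 mod 43 = 15^2 = 10
  bit 2 = 0: r = r^2 mod 43 = 10^2 = 14
  -> s = B^a = 14

Answer: 38 15 14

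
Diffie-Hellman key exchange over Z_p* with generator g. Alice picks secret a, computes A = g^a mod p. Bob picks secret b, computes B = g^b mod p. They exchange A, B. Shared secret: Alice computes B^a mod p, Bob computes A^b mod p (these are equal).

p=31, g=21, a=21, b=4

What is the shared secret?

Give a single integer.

A = 21^21 mod 31  (bits of 21 = 10101)
  bit 0 = 1: r = r^2 * 21 mod 31 = 1^2 * 21 = 1*21 = 21
  bit 1 = 0: r = r^2 mod 31 = 21^2 = 7
  bit 2 = 1: r = r^2 * 21 mod 31 = 7^2 * 21 = 18*21 = 6
  bit 3 = 0: r = r^2 mod 31 = 6^2 = 5
  bit 4 = 1: r = r^2 * 21 mod 31 = 5^2 * 21 = 25*21 = 29
  -> A = 29
B = 21^4 mod 31  (bits of 4 = 100)
  bit 0 = 1: r = r^2 * 21 mod 31 = 1^2 * 21 = 1*21 = 21
  bit 1 = 0: r = r^2 mod 31 = 21^2 = 7
  bit 2 = 0: r = r^2 mod 31 = 7^2 = 18
  -> B = 18
s = B^a = 18^21 mod 31  (bits of 21 = 10101)
  bit 0 = 1: r = r^2 * 18 mod 31 = 1^2 * 18 = 1*18 = 18
  bit 1 = 0: r = r^2 mod 31 = 18^2 = 14
  bit 2 = 1: r = r^2 * 18 mod 31 = 14^2 * 18 = 10*18 = 25
  bit 3 = 0: r = r^2 mod 31 = 25^2 = 5
  bit 4 = 1: r = r^2 * 18 mod 31 = 5^2 * 18 = 25*18 = 16
  -> s = B^a = 16

Answer: 16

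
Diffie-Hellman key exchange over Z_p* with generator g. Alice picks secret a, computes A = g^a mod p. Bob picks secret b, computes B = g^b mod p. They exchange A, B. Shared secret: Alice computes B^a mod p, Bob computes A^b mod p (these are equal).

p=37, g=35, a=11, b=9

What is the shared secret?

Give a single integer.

A = 35^11 mod 37  (bits of 11 = 1011)
  bit 0 = 1: r = r^2 * 35 mod 37 = 1^2 * 35 = 1*35 = 35
  bit 1 = 0: r = r^2 mod 37 = 35^2 = 4
  bit 2 = 1: r = r^2 * 35 mod 37 = 4^2 * 35 = 16*35 = 5
  bit 3 = 1: r = r^2 * 35 mod 37 = 5^2 * 35 = 25*35 = 24
  -> A = 24
B = 35^9 mod 37  (bits of 9 = 1001)
  bit 0 = 1: r = r^2 * 35 mod 37 = 1^2 * 35 = 1*35 = 35
  bit 1 = 0: r = r^2 mod 37 = 35^2 = 4
  bit 2 = 0: r = r^2 mod 37 = 4^2 = 16
  bit 3 = 1: r = r^2 * 35 mod 37 = 16^2 * 35 = 34*35 = 6
  -> B = 6
s = B^a = 6^11 mod 37  (bits of 11 = 1011)
  bit 0 = 1: r = r^2 * 6 mod 37 = 1^2 * 6 = 1*6 = 6
  bit 1 = 0: r = r^2 mod 37 = 6^2 = 36
  bit 2 = 1: r = r^2 * 6 mod 37 = 36^2 * 6 = 1*6 = 6
  bit 3 = 1: r = r^2 * 6 mod 37 = 6^2 * 6 = 36*6 = 31
  -> s = B^a = 31

Answer: 31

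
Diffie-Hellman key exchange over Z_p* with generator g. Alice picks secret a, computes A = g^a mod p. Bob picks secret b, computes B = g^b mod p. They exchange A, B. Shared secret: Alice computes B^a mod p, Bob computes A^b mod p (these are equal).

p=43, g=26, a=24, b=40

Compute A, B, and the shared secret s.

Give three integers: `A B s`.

A = 26^24 mod 43  (bits of 24 = 11000)
  bit 0 = 1: r = r^2 * 26 mod 43 = 1^2 * 26 = 1*26 = 26
  bit 1 = 1: r = r^2 * 26 mod 43 = 26^2 * 26 = 31*26 = 32
  bit 2 = 0: r = r^2 mod 43 = 32^2 = 35
  bit 3 = 0: r = r^2 mod 43 = 35^2 = 21
  bit 4 = 0: r = r^2 mod 43 = 21^2 = 11
  -> A = 11
B = 26^40 mod 43  (bits of 40 = 101000)
  bit 0 = 1: r = r^2 * 26 mod 43 = 1^2 * 26 = 1*26 = 26
  bit 1 = 0: r = r^2 mod 43 = 26^2 = 31
  bit 2 = 1: r = r^2 * 26 mod 43 = 31^2 * 26 = 15*26 = 3
  bit 3 = 0: r = r^2 mod 43 = 3^2 = 9
  bit 4 = 0: r = r^2 mod 43 = 9^2 = 38
  bit 5 = 0: r = r^2 mod 43 = 38^2 = 25
  -> B = 25
s = B^a = 25^24 mod 43  (bits of 24 = 11000)
  bit 0 = 1: r = r^2 * 25 mod 43 = 1^2 * 25 = 1*25 = 25
  bit 1 = 1: r = r^2 * 25 mod 43 = 25^2 * 25 = 23*25 = 16
  bit 2 = 0: r = r^2 mod 43 = 16^2 = 41
  bit 3 = 0: r = r^2 mod 43 = 41^2 = 4
  bit 4 = 0: r = r^2 mod 43 = 4^2 = 16
  -> s = B^a = 16

Answer: 11 25 16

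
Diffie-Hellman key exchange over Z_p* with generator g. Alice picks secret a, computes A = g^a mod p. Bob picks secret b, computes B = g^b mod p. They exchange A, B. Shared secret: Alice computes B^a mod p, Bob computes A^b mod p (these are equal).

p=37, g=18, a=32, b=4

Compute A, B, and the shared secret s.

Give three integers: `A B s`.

Answer: 16 7 9

Derivation:
A = 18^32 mod 37  (bits of 32 = 100000)
  bit 0 = 1: r = r^2 * 18 mod 37 = 1^2 * 18 = 1*18 = 18
  bit 1 = 0: r = r^2 mod 37 = 18^2 = 28
  bit 2 = 0: r = r^2 mod 37 = 28^2 = 7
  bit 3 = 0: r = r^2 mod 37 = 7^2 = 12
  bit 4 = 0: r = r^2 mod 37 = 12^2 = 33
  bit 5 = 0: r = r^2 mod 37 = 33^2 = 16
  -> A = 16
B = 18^4 mod 37  (bits of 4 = 100)
  bit 0 = 1: r = r^2 * 18 mod 37 = 1^2 * 18 = 1*18 = 18
  bit 1 = 0: r = r^2 mod 37 = 18^2 = 28
  bit 2 = 0: r = r^2 mod 37 = 28^2 = 7
  -> B = 7
s = B^a = 7^32 mod 37  (bits of 32 = 100000)
  bit 0 = 1: r = r^2 * 7 mod 37 = 1^2 * 7 = 1*7 = 7
  bit 1 = 0: r = r^2 mod 37 = 7^2 = 12
  bit 2 = 0: r = r^2 mod 37 = 12^2 = 33
  bit 3 = 0: r = r^2 mod 37 = 33^2 = 16
  bit 4 = 0: r = r^2 mod 37 = 16^2 = 34
  bit 5 = 0: r = r^2 mod 37 = 34^2 = 9
  -> s = B^a = 9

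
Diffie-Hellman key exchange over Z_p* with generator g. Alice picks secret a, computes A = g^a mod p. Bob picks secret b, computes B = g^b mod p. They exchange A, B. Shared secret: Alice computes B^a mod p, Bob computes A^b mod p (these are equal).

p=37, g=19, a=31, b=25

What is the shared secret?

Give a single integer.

A = 19^31 mod 37  (bits of 31 = 11111)
  bit 0 = 1: r = r^2 * 19 mod 37 = 1^2 * 19 = 1*19 = 19
  bit 1 = 1: r = r^2 * 19 mod 37 = 19^2 * 19 = 28*19 = 14
  bit 2 = 1: r = r^2 * 19 mod 37 = 14^2 * 19 = 11*19 = 24
  bit 3 = 1: r = r^2 * 19 mod 37 = 24^2 * 19 = 21*19 = 29
  bit 4 = 1: r = r^2 * 19 mod 37 = 29^2 * 19 = 27*19 = 32
  -> A = 32
B = 19^25 mod 37  (bits of 25 = 11001)
  bit 0 = 1: r = r^2 * 19 mod 37 = 1^2 * 19 = 1*19 = 19
  bit 1 = 1: r = r^2 * 19 mod 37 = 19^2 * 19 = 28*19 = 14
  bit 2 = 0: r = r^2 mod 37 = 14^2 = 11
  bit 3 = 0: r = r^2 mod 37 = 11^2 = 10
  bit 4 = 1: r = r^2 * 19 mod 37 = 10^2 * 19 = 26*19 = 13
  -> B = 13
s = B^a = 13^31 mod 37  (bits of 31 = 11111)
  bit 0 = 1: r = r^2 * 13 mod 37 = 1^2 * 13 = 1*13 = 13
  bit 1 = 1: r = r^2 * 13 mod 37 = 13^2 * 13 = 21*13 = 14
  bit 2 = 1: r = r^2 * 13 mod 37 = 14^2 * 13 = 11*13 = 32
  bit 3 = 1: r = r^2 * 13 mod 37 = 32^2 * 13 = 25*13 = 29
  bit 4 = 1: r = r^2 * 13 mod 37 = 29^2 * 13 = 27*13 = 18
  -> s = B^a = 18

Answer: 18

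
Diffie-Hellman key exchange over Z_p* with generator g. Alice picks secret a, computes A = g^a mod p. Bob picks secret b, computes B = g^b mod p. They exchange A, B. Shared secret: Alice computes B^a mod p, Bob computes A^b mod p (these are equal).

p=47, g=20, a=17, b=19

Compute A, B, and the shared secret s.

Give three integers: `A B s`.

Answer: 39 43 20

Derivation:
A = 20^17 mod 47  (bits of 17 = 10001)
  bit 0 = 1: r = r^2 * 20 mod 47 = 1^2 * 20 = 1*20 = 20
  bit 1 = 0: r = r^2 mod 47 = 20^2 = 24
  bit 2 = 0: r = r^2 mod 47 = 24^2 = 12
  bit 3 = 0: r = r^2 mod 47 = 12^2 = 3
  bit 4 = 1: r = r^2 * 20 mod 47 = 3^2 * 20 = 9*20 = 39
  -> A = 39
B = 20^19 mod 47  (bits of 19 = 10011)
  bit 0 = 1: r = r^2 * 20 mod 47 = 1^2 * 20 = 1*20 = 20
  bit 1 = 0: r = r^2 mod 47 = 20^2 = 24
  bit 2 = 0: r = r^2 mod 47 = 24^2 = 12
  bit 3 = 1: r = r^2 * 20 mod 47 = 12^2 * 20 = 3*20 = 13
  bit 4 = 1: r = r^2 * 20 mod 47 = 13^2 * 20 = 28*20 = 43
  -> B = 43
s = B^a = 43^17 mod 47  (bits of 17 = 10001)
  bit 0 = 1: r = r^2 * 43 mod 47 = 1^2 * 43 = 1*43 = 43
  bit 1 = 0: r = r^2 mod 47 = 43^2 = 16
  bit 2 = 0: r = r^2 mod 47 = 16^2 = 21
  bit 3 = 0: r = r^2 mod 47 = 21^2 = 18
  bit 4 = 1: r = r^2 * 43 mod 47 = 18^2 * 43 = 42*43 = 20
  -> s = B^a = 20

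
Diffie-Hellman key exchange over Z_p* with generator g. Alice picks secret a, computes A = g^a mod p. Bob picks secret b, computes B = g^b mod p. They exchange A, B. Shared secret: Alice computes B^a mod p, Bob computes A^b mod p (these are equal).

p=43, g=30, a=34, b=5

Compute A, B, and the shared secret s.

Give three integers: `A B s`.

Answer: 17 12 40

Derivation:
A = 30^34 mod 43  (bits of 34 = 100010)
  bit 0 = 1: r = r^2 * 30 mod 43 = 1^2 * 30 = 1*30 = 30
  bit 1 = 0: r = r^2 mod 43 = 30^2 = 40
  bit 2 = 0: r = r^2 mod 43 = 40^2 = 9
  bit 3 = 0: r = r^2 mod 43 = 9^2 = 38
  bit 4 = 1: r = r^2 * 30 mod 43 = 38^2 * 30 = 25*30 = 19
  bit 5 = 0: r = r^2 mod 43 = 19^2 = 17
  -> A = 17
B = 30^5 mod 43  (bits of 5 = 101)
  bit 0 = 1: r = r^2 * 30 mod 43 = 1^2 * 30 = 1*30 = 30
  bit 1 = 0: r = r^2 mod 43 = 30^2 = 40
  bit 2 = 1: r = r^2 * 30 mod 43 = 40^2 * 30 = 9*30 = 12
  -> B = 12
s = B^a = 12^34 mod 43  (bits of 34 = 100010)
  bit 0 = 1: r = r^2 * 12 mod 43 = 1^2 * 12 = 1*12 = 12
  bit 1 = 0: r = r^2 mod 43 = 12^2 = 15
  bit 2 = 0: r = r^2 mod 43 = 15^2 = 10
  bit 3 = 0: r = r^2 mod 43 = 10^2 = 14
  bit 4 = 1: r = r^2 * 12 mod 43 = 14^2 * 12 = 24*12 = 30
  bit 5 = 0: r = r^2 mod 43 = 30^2 = 40
  -> s = B^a = 40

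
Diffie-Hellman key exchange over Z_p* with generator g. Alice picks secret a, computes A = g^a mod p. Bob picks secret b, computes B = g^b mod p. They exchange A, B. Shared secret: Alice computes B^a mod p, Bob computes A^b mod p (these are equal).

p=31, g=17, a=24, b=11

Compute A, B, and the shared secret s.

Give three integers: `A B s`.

Answer: 4 22 4

Derivation:
A = 17^24 mod 31  (bits of 24 = 11000)
  bit 0 = 1: r = r^2 * 17 mod 31 = 1^2 * 17 = 1*17 = 17
  bit 1 = 1: r = r^2 * 17 mod 31 = 17^2 * 17 = 10*17 = 15
  bit 2 = 0: r = r^2 mod 31 = 15^2 = 8
  bit 3 = 0: r = r^2 mod 31 = 8^2 = 2
  bit 4 = 0: r = r^2 mod 31 = 2^2 = 4
  -> A = 4
B = 17^11 mod 31  (bits of 11 = 1011)
  bit 0 = 1: r = r^2 * 17 mod 31 = 1^2 * 17 = 1*17 = 17
  bit 1 = 0: r = r^2 mod 31 = 17^2 = 10
  bit 2 = 1: r = r^2 * 17 mod 31 = 10^2 * 17 = 7*17 = 26
  bit 3 = 1: r = r^2 * 17 mod 31 = 26^2 * 17 = 25*17 = 22
  -> B = 22
s = B^a = 22^24 mod 31  (bits of 24 = 11000)
  bit 0 = 1: r = r^2 * 22 mod 31 = 1^2 * 22 = 1*22 = 22
  bit 1 = 1: r = r^2 * 22 mod 31 = 22^2 * 22 = 19*22 = 15
  bit 2 = 0: r = r^2 mod 31 = 15^2 = 8
  bit 3 = 0: r = r^2 mod 31 = 8^2 = 2
  bit 4 = 0: r = r^2 mod 31 = 2^2 = 4
  -> s = B^a = 4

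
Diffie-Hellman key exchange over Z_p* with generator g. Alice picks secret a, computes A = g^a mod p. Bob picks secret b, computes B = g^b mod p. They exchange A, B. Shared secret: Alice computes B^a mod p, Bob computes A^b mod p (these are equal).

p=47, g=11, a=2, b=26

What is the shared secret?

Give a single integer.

A = 11^2 mod 47  (bits of 2 = 10)
  bit 0 = 1: r = r^2 * 11 mod 47 = 1^2 * 11 = 1*11 = 11
  bit 1 = 0: r = r^2 mod 47 = 11^2 = 27
  -> A = 27
B = 11^26 mod 47  (bits of 26 = 11010)
  bit 0 = 1: r = r^2 * 11 mod 47 = 1^2 * 11 = 1*11 = 11
  bit 1 = 1: r = r^2 * 11 mod 47 = 11^2 * 11 = 27*11 = 15
  bit 2 = 0: r = r^2 mod 47 = 15^2 = 37
  bit 3 = 1: r = r^2 * 11 mod 47 = 37^2 * 11 = 6*11 = 19
  bit 4 = 0: r = r^2 mod 47 = 19^2 = 32
  -> B = 32
s = B^a = 32^2 mod 47  (bits of 2 = 10)
  bit 0 = 1: r = r^2 * 32 mod 47 = 1^2 * 32 = 1*32 = 32
  bit 1 = 0: r = r^2 mod 47 = 32^2 = 37
  -> s = B^a = 37

Answer: 37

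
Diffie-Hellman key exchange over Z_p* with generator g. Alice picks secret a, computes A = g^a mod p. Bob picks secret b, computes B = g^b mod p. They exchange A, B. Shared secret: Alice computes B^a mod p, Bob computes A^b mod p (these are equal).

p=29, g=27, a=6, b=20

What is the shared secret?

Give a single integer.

Answer: 24

Derivation:
A = 27^6 mod 29  (bits of 6 = 110)
  bit 0 = 1: r = r^2 * 27 mod 29 = 1^2 * 27 = 1*27 = 27
  bit 1 = 1: r = r^2 * 27 mod 29 = 27^2 * 27 = 4*27 = 21
  bit 2 = 0: r = r^2 mod 29 = 21^2 = 6
  -> A = 6
B = 27^20 mod 29  (bits of 20 = 10100)
  bit 0 = 1: r = r^2 * 27 mod 29 = 1^2 * 27 = 1*27 = 27
  bit 1 = 0: r = r^2 mod 29 = 27^2 = 4
  bit 2 = 1: r = r^2 * 27 mod 29 = 4^2 * 27 = 16*27 = 26
  bit 3 = 0: r = r^2 mod 29 = 26^2 = 9
  bit 4 = 0: r = r^2 mod 29 = 9^2 = 23
  -> B = 23
s = B^a = 23^6 mod 29  (bits of 6 = 110)
  bit 0 = 1: r = r^2 * 23 mod 29 = 1^2 * 23 = 1*23 = 23
  bit 1 = 1: r = r^2 * 23 mod 29 = 23^2 * 23 = 7*23 = 16
  bit 2 = 0: r = r^2 mod 29 = 16^2 = 24
  -> s = B^a = 24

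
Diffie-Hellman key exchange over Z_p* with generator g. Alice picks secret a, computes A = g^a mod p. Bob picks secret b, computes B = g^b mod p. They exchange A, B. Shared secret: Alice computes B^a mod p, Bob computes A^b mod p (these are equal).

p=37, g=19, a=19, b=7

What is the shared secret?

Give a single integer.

A = 19^19 mod 37  (bits of 19 = 10011)
  bit 0 = 1: r = r^2 * 19 mod 37 = 1^2 * 19 = 1*19 = 19
  bit 1 = 0: r = r^2 mod 37 = 19^2 = 28
  bit 2 = 0: r = r^2 mod 37 = 28^2 = 7
  bit 3 = 1: r = r^2 * 19 mod 37 = 7^2 * 19 = 12*19 = 6
  bit 4 = 1: r = r^2 * 19 mod 37 = 6^2 * 19 = 36*19 = 18
  -> A = 18
B = 19^7 mod 37  (bits of 7 = 111)
  bit 0 = 1: r = r^2 * 19 mod 37 = 1^2 * 19 = 1*19 = 19
  bit 1 = 1: r = r^2 * 19 mod 37 = 19^2 * 19 = 28*19 = 14
  bit 2 = 1: r = r^2 * 19 mod 37 = 14^2 * 19 = 11*19 = 24
  -> B = 24
s = B^a = 24^19 mod 37  (bits of 19 = 10011)
  bit 0 = 1: r = r^2 * 24 mod 37 = 1^2 * 24 = 1*24 = 24
  bit 1 = 0: r = r^2 mod 37 = 24^2 = 21
  bit 2 = 0: r = r^2 mod 37 = 21^2 = 34
  bit 3 = 1: r = r^2 * 24 mod 37 = 34^2 * 24 = 9*24 = 31
  bit 4 = 1: r = r^2 * 24 mod 37 = 31^2 * 24 = 36*24 = 13
  -> s = B^a = 13

Answer: 13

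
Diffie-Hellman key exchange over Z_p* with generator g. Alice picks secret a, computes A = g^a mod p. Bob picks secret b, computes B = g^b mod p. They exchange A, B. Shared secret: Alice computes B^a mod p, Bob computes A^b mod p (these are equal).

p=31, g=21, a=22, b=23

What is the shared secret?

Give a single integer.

Answer: 19

Derivation:
A = 21^22 mod 31  (bits of 22 = 10110)
  bit 0 = 1: r = r^2 * 21 mod 31 = 1^2 * 21 = 1*21 = 21
  bit 1 = 0: r = r^2 mod 31 = 21^2 = 7
  bit 2 = 1: r = r^2 * 21 mod 31 = 7^2 * 21 = 18*21 = 6
  bit 3 = 1: r = r^2 * 21 mod 31 = 6^2 * 21 = 5*21 = 12
  bit 4 = 0: r = r^2 mod 31 = 12^2 = 20
  -> A = 20
B = 21^23 mod 31  (bits of 23 = 10111)
  bit 0 = 1: r = r^2 * 21 mod 31 = 1^2 * 21 = 1*21 = 21
  bit 1 = 0: r = r^2 mod 31 = 21^2 = 7
  bit 2 = 1: r = r^2 * 21 mod 31 = 7^2 * 21 = 18*21 = 6
  bit 3 = 1: r = r^2 * 21 mod 31 = 6^2 * 21 = 5*21 = 12
  bit 4 = 1: r = r^2 * 21 mod 31 = 12^2 * 21 = 20*21 = 17
  -> B = 17
s = B^a = 17^22 mod 31  (bits of 22 = 10110)
  bit 0 = 1: r = r^2 * 17 mod 31 = 1^2 * 17 = 1*17 = 17
  bit 1 = 0: r = r^2 mod 31 = 17^2 = 10
  bit 2 = 1: r = r^2 * 17 mod 31 = 10^2 * 17 = 7*17 = 26
  bit 3 = 1: r = r^2 * 17 mod 31 = 26^2 * 17 = 25*17 = 22
  bit 4 = 0: r = r^2 mod 31 = 22^2 = 19
  -> s = B^a = 19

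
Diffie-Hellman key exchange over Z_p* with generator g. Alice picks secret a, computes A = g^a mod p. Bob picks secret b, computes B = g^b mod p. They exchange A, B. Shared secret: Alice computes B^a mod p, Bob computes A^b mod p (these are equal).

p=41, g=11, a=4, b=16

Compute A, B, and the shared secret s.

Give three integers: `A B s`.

Answer: 4 10 37

Derivation:
A = 11^4 mod 41  (bits of 4 = 100)
  bit 0 = 1: r = r^2 * 11 mod 41 = 1^2 * 11 = 1*11 = 11
  bit 1 = 0: r = r^2 mod 41 = 11^2 = 39
  bit 2 = 0: r = r^2 mod 41 = 39^2 = 4
  -> A = 4
B = 11^16 mod 41  (bits of 16 = 10000)
  bit 0 = 1: r = r^2 * 11 mod 41 = 1^2 * 11 = 1*11 = 11
  bit 1 = 0: r = r^2 mod 41 = 11^2 = 39
  bit 2 = 0: r = r^2 mod 41 = 39^2 = 4
  bit 3 = 0: r = r^2 mod 41 = 4^2 = 16
  bit 4 = 0: r = r^2 mod 41 = 16^2 = 10
  -> B = 10
s = B^a = 10^4 mod 41  (bits of 4 = 100)
  bit 0 = 1: r = r^2 * 10 mod 41 = 1^2 * 10 = 1*10 = 10
  bit 1 = 0: r = r^2 mod 41 = 10^2 = 18
  bit 2 = 0: r = r^2 mod 41 = 18^2 = 37
  -> s = B^a = 37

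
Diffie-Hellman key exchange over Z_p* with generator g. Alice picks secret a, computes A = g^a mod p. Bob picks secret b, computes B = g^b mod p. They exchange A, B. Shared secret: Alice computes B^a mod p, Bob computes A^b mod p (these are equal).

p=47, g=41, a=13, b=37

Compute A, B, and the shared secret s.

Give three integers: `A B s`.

Answer: 13 31 30

Derivation:
A = 41^13 mod 47  (bits of 13 = 1101)
  bit 0 = 1: r = r^2 * 41 mod 47 = 1^2 * 41 = 1*41 = 41
  bit 1 = 1: r = r^2 * 41 mod 47 = 41^2 * 41 = 36*41 = 19
  bit 2 = 0: r = r^2 mod 47 = 19^2 = 32
  bit 3 = 1: r = r^2 * 41 mod 47 = 32^2 * 41 = 37*41 = 13
  -> A = 13
B = 41^37 mod 47  (bits of 37 = 100101)
  bit 0 = 1: r = r^2 * 41 mod 47 = 1^2 * 41 = 1*41 = 41
  bit 1 = 0: r = r^2 mod 47 = 41^2 = 36
  bit 2 = 0: r = r^2 mod 47 = 36^2 = 27
  bit 3 = 1: r = r^2 * 41 mod 47 = 27^2 * 41 = 24*41 = 44
  bit 4 = 0: r = r^2 mod 47 = 44^2 = 9
  bit 5 = 1: r = r^2 * 41 mod 47 = 9^2 * 41 = 34*41 = 31
  -> B = 31
s = B^a = 31^13 mod 47  (bits of 13 = 1101)
  bit 0 = 1: r = r^2 * 31 mod 47 = 1^2 * 31 = 1*31 = 31
  bit 1 = 1: r = r^2 * 31 mod 47 = 31^2 * 31 = 21*31 = 40
  bit 2 = 0: r = r^2 mod 47 = 40^2 = 2
  bit 3 = 1: r = r^2 * 31 mod 47 = 2^2 * 31 = 4*31 = 30
  -> s = B^a = 30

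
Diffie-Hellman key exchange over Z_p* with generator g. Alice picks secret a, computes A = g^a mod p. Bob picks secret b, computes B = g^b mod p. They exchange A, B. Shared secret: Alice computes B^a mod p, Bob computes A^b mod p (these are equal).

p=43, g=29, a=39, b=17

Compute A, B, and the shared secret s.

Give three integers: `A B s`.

A = 29^39 mod 43  (bits of 39 = 100111)
  bit 0 = 1: r = r^2 * 29 mod 43 = 1^2 * 29 = 1*29 = 29
  bit 1 = 0: r = r^2 mod 43 = 29^2 = 24
  bit 2 = 0: r = r^2 mod 43 = 24^2 = 17
  bit 3 = 1: r = r^2 * 29 mod 43 = 17^2 * 29 = 31*29 = 39
  bit 4 = 1: r = r^2 * 29 mod 43 = 39^2 * 29 = 16*29 = 34
  bit 5 = 1: r = r^2 * 29 mod 43 = 34^2 * 29 = 38*29 = 27
  -> A = 27
B = 29^17 mod 43  (bits of 17 = 10001)
  bit 0 = 1: r = r^2 * 29 mod 43 = 1^2 * 29 = 1*29 = 29
  bit 1 = 0: r = r^2 mod 43 = 29^2 = 24
  bit 2 = 0: r = r^2 mod 43 = 24^2 = 17
  bit 3 = 0: r = r^2 mod 43 = 17^2 = 31
  bit 4 = 1: r = r^2 * 29 mod 43 = 31^2 * 29 = 15*29 = 5
  -> B = 5
s = B^a = 5^39 mod 43  (bits of 39 = 100111)
  bit 0 = 1: r = r^2 * 5 mod 43 = 1^2 * 5 = 1*5 = 5
  bit 1 = 0: r = r^2 mod 43 = 5^2 = 25
  bit 2 = 0: r = r^2 mod 43 = 25^2 = 23
  bit 3 = 1: r = r^2 * 5 mod 43 = 23^2 * 5 = 13*5 = 22
  bit 4 = 1: r = r^2 * 5 mod 43 = 22^2 * 5 = 11*5 = 12
  bit 5 = 1: r = r^2 * 5 mod 43 = 12^2 * 5 = 15*5 = 32
  -> s = B^a = 32

Answer: 27 5 32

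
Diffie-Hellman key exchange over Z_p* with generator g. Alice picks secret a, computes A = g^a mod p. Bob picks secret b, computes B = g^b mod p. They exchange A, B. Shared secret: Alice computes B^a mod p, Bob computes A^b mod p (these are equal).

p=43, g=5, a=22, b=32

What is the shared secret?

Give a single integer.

A = 5^22 mod 43  (bits of 22 = 10110)
  bit 0 = 1: r = r^2 * 5 mod 43 = 1^2 * 5 = 1*5 = 5
  bit 1 = 0: r = r^2 mod 43 = 5^2 = 25
  bit 2 = 1: r = r^2 * 5 mod 43 = 25^2 * 5 = 23*5 = 29
  bit 3 = 1: r = r^2 * 5 mod 43 = 29^2 * 5 = 24*5 = 34
  bit 4 = 0: r = r^2 mod 43 = 34^2 = 38
  -> A = 38
B = 5^32 mod 43  (bits of 32 = 100000)
  bit 0 = 1: r = r^2 * 5 mod 43 = 1^2 * 5 = 1*5 = 5
  bit 1 = 0: r = r^2 mod 43 = 5^2 = 25
  bit 2 = 0: r = r^2 mod 43 = 25^2 = 23
  bit 3 = 0: r = r^2 mod 43 = 23^2 = 13
  bit 4 = 0: r = r^2 mod 43 = 13^2 = 40
  bit 5 = 0: r = r^2 mod 43 = 40^2 = 9
  -> B = 9
s = B^a = 9^22 mod 43  (bits of 22 = 10110)
  bit 0 = 1: r = r^2 * 9 mod 43 = 1^2 * 9 = 1*9 = 9
  bit 1 = 0: r = r^2 mod 43 = 9^2 = 38
  bit 2 = 1: r = r^2 * 9 mod 43 = 38^2 * 9 = 25*9 = 10
  bit 3 = 1: r = r^2 * 9 mod 43 = 10^2 * 9 = 14*9 = 40
  bit 4 = 0: r = r^2 mod 43 = 40^2 = 9
  -> s = B^a = 9

Answer: 9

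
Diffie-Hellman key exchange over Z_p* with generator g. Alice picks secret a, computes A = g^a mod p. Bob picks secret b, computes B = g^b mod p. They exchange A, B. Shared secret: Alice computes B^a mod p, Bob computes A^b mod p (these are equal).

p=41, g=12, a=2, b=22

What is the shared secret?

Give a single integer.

A = 12^2 mod 41  (bits of 2 = 10)
  bit 0 = 1: r = r^2 * 12 mod 41 = 1^2 * 12 = 1*12 = 12
  bit 1 = 0: r = r^2 mod 41 = 12^2 = 21
  -> A = 21
B = 12^22 mod 41  (bits of 22 = 10110)
  bit 0 = 1: r = r^2 * 12 mod 41 = 1^2 * 12 = 1*12 = 12
  bit 1 = 0: r = r^2 mod 41 = 12^2 = 21
  bit 2 = 1: r = r^2 * 12 mod 41 = 21^2 * 12 = 31*12 = 3
  bit 3 = 1: r = r^2 * 12 mod 41 = 3^2 * 12 = 9*12 = 26
  bit 4 = 0: r = r^2 mod 41 = 26^2 = 20
  -> B = 20
s = B^a = 20^2 mod 41  (bits of 2 = 10)
  bit 0 = 1: r = r^2 * 20 mod 41 = 1^2 * 20 = 1*20 = 20
  bit 1 = 0: r = r^2 mod 41 = 20^2 = 31
  -> s = B^a = 31

Answer: 31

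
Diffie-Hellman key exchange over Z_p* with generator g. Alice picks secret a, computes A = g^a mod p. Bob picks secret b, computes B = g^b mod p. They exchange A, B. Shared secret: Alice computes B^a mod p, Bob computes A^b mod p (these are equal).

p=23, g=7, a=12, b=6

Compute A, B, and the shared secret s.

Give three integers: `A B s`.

Answer: 16 4 4

Derivation:
A = 7^12 mod 23  (bits of 12 = 1100)
  bit 0 = 1: r = r^2 * 7 mod 23 = 1^2 * 7 = 1*7 = 7
  bit 1 = 1: r = r^2 * 7 mod 23 = 7^2 * 7 = 3*7 = 21
  bit 2 = 0: r = r^2 mod 23 = 21^2 = 4
  bit 3 = 0: r = r^2 mod 23 = 4^2 = 16
  -> A = 16
B = 7^6 mod 23  (bits of 6 = 110)
  bit 0 = 1: r = r^2 * 7 mod 23 = 1^2 * 7 = 1*7 = 7
  bit 1 = 1: r = r^2 * 7 mod 23 = 7^2 * 7 = 3*7 = 21
  bit 2 = 0: r = r^2 mod 23 = 21^2 = 4
  -> B = 4
s = B^a = 4^12 mod 23  (bits of 12 = 1100)
  bit 0 = 1: r = r^2 * 4 mod 23 = 1^2 * 4 = 1*4 = 4
  bit 1 = 1: r = r^2 * 4 mod 23 = 4^2 * 4 = 16*4 = 18
  bit 2 = 0: r = r^2 mod 23 = 18^2 = 2
  bit 3 = 0: r = r^2 mod 23 = 2^2 = 4
  -> s = B^a = 4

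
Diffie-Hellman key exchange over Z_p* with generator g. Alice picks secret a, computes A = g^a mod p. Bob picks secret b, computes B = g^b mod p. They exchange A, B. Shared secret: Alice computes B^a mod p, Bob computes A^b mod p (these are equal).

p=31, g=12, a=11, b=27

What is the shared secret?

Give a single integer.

A = 12^11 mod 31  (bits of 11 = 1011)
  bit 0 = 1: r = r^2 * 12 mod 31 = 1^2 * 12 = 1*12 = 12
  bit 1 = 0: r = r^2 mod 31 = 12^2 = 20
  bit 2 = 1: r = r^2 * 12 mod 31 = 20^2 * 12 = 28*12 = 26
  bit 3 = 1: r = r^2 * 12 mod 31 = 26^2 * 12 = 25*12 = 21
  -> A = 21
B = 12^27 mod 31  (bits of 27 = 11011)
  bit 0 = 1: r = r^2 * 12 mod 31 = 1^2 * 12 = 1*12 = 12
  bit 1 = 1: r = r^2 * 12 mod 31 = 12^2 * 12 = 20*12 = 23
  bit 2 = 0: r = r^2 mod 31 = 23^2 = 2
  bit 3 = 1: r = r^2 * 12 mod 31 = 2^2 * 12 = 4*12 = 17
  bit 4 = 1: r = r^2 * 12 mod 31 = 17^2 * 12 = 10*12 = 27
  -> B = 27
s = B^a = 27^11 mod 31  (bits of 11 = 1011)
  bit 0 = 1: r = r^2 * 27 mod 31 = 1^2 * 27 = 1*27 = 27
  bit 1 = 0: r = r^2 mod 31 = 27^2 = 16
  bit 2 = 1: r = r^2 * 27 mod 31 = 16^2 * 27 = 8*27 = 30
  bit 3 = 1: r = r^2 * 27 mod 31 = 30^2 * 27 = 1*27 = 27
  -> s = B^a = 27

Answer: 27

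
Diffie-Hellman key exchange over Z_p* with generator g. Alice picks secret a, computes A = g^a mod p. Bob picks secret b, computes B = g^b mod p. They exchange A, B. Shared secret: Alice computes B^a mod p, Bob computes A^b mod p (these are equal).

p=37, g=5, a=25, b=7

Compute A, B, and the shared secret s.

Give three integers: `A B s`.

A = 5^25 mod 37  (bits of 25 = 11001)
  bit 0 = 1: r = r^2 * 5 mod 37 = 1^2 * 5 = 1*5 = 5
  bit 1 = 1: r = r^2 * 5 mod 37 = 5^2 * 5 = 25*5 = 14
  bit 2 = 0: r = r^2 mod 37 = 14^2 = 11
  bit 3 = 0: r = r^2 mod 37 = 11^2 = 10
  bit 4 = 1: r = r^2 * 5 mod 37 = 10^2 * 5 = 26*5 = 19
  -> A = 19
B = 5^7 mod 37  (bits of 7 = 111)
  bit 0 = 1: r = r^2 * 5 mod 37 = 1^2 * 5 = 1*5 = 5
  bit 1 = 1: r = r^2 * 5 mod 37 = 5^2 * 5 = 25*5 = 14
  bit 2 = 1: r = r^2 * 5 mod 37 = 14^2 * 5 = 11*5 = 18
  -> B = 18
s = B^a = 18^25 mod 37  (bits of 25 = 11001)
  bit 0 = 1: r = r^2 * 18 mod 37 = 1^2 * 18 = 1*18 = 18
  bit 1 = 1: r = r^2 * 18 mod 37 = 18^2 * 18 = 28*18 = 23
  bit 2 = 0: r = r^2 mod 37 = 23^2 = 11
  bit 3 = 0: r = r^2 mod 37 = 11^2 = 10
  bit 4 = 1: r = r^2 * 18 mod 37 = 10^2 * 18 = 26*18 = 24
  -> s = B^a = 24

Answer: 19 18 24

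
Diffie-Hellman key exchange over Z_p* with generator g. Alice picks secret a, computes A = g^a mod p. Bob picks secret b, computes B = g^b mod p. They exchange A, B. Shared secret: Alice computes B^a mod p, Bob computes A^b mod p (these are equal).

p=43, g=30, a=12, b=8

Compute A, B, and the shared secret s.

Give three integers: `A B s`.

Answer: 41 38 41

Derivation:
A = 30^12 mod 43  (bits of 12 = 1100)
  bit 0 = 1: r = r^2 * 30 mod 43 = 1^2 * 30 = 1*30 = 30
  bit 1 = 1: r = r^2 * 30 mod 43 = 30^2 * 30 = 40*30 = 39
  bit 2 = 0: r = r^2 mod 43 = 39^2 = 16
  bit 3 = 0: r = r^2 mod 43 = 16^2 = 41
  -> A = 41
B = 30^8 mod 43  (bits of 8 = 1000)
  bit 0 = 1: r = r^2 * 30 mod 43 = 1^2 * 30 = 1*30 = 30
  bit 1 = 0: r = r^2 mod 43 = 30^2 = 40
  bit 2 = 0: r = r^2 mod 43 = 40^2 = 9
  bit 3 = 0: r = r^2 mod 43 = 9^2 = 38
  -> B = 38
s = B^a = 38^12 mod 43  (bits of 12 = 1100)
  bit 0 = 1: r = r^2 * 38 mod 43 = 1^2 * 38 = 1*38 = 38
  bit 1 = 1: r = r^2 * 38 mod 43 = 38^2 * 38 = 25*38 = 4
  bit 2 = 0: r = r^2 mod 43 = 4^2 = 16
  bit 3 = 0: r = r^2 mod 43 = 16^2 = 41
  -> s = B^a = 41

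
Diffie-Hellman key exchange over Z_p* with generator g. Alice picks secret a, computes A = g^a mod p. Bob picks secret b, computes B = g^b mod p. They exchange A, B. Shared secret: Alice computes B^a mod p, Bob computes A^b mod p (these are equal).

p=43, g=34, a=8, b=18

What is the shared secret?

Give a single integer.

A = 34^8 mod 43  (bits of 8 = 1000)
  bit 0 = 1: r = r^2 * 34 mod 43 = 1^2 * 34 = 1*34 = 34
  bit 1 = 0: r = r^2 mod 43 = 34^2 = 38
  bit 2 = 0: r = r^2 mod 43 = 38^2 = 25
  bit 3 = 0: r = r^2 mod 43 = 25^2 = 23
  -> A = 23
B = 34^18 mod 43  (bits of 18 = 10010)
  bit 0 = 1: r = r^2 * 34 mod 43 = 1^2 * 34 = 1*34 = 34
  bit 1 = 0: r = r^2 mod 43 = 34^2 = 38
  bit 2 = 0: r = r^2 mod 43 = 38^2 = 25
  bit 3 = 1: r = r^2 * 34 mod 43 = 25^2 * 34 = 23*34 = 8
  bit 4 = 0: r = r^2 mod 43 = 8^2 = 21
  -> B = 21
s = B^a = 21^8 mod 43  (bits of 8 = 1000)
  bit 0 = 1: r = r^2 * 21 mod 43 = 1^2 * 21 = 1*21 = 21
  bit 1 = 0: r = r^2 mod 43 = 21^2 = 11
  bit 2 = 0: r = r^2 mod 43 = 11^2 = 35
  bit 3 = 0: r = r^2 mod 43 = 35^2 = 21
  -> s = B^a = 21

Answer: 21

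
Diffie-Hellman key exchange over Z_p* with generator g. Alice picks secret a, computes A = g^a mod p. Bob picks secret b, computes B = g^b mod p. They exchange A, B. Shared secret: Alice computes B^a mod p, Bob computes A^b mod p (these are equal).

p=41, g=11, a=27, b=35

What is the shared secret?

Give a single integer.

Answer: 38

Derivation:
A = 11^27 mod 41  (bits of 27 = 11011)
  bit 0 = 1: r = r^2 * 11 mod 41 = 1^2 * 11 = 1*11 = 11
  bit 1 = 1: r = r^2 * 11 mod 41 = 11^2 * 11 = 39*11 = 19
  bit 2 = 0: r = r^2 mod 41 = 19^2 = 33
  bit 3 = 1: r = r^2 * 11 mod 41 = 33^2 * 11 = 23*11 = 7
  bit 4 = 1: r = r^2 * 11 mod 41 = 7^2 * 11 = 8*11 = 6
  -> A = 6
B = 11^35 mod 41  (bits of 35 = 100011)
  bit 0 = 1: r = r^2 * 11 mod 41 = 1^2 * 11 = 1*11 = 11
  bit 1 = 0: r = r^2 mod 41 = 11^2 = 39
  bit 2 = 0: r = r^2 mod 41 = 39^2 = 4
  bit 3 = 0: r = r^2 mod 41 = 4^2 = 16
  bit 4 = 1: r = r^2 * 11 mod 41 = 16^2 * 11 = 10*11 = 28
  bit 5 = 1: r = r^2 * 11 mod 41 = 28^2 * 11 = 5*11 = 14
  -> B = 14
s = B^a = 14^27 mod 41  (bits of 27 = 11011)
  bit 0 = 1: r = r^2 * 14 mod 41 = 1^2 * 14 = 1*14 = 14
  bit 1 = 1: r = r^2 * 14 mod 41 = 14^2 * 14 = 32*14 = 38
  bit 2 = 0: r = r^2 mod 41 = 38^2 = 9
  bit 3 = 1: r = r^2 * 14 mod 41 = 9^2 * 14 = 40*14 = 27
  bit 4 = 1: r = r^2 * 14 mod 41 = 27^2 * 14 = 32*14 = 38
  -> s = B^a = 38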